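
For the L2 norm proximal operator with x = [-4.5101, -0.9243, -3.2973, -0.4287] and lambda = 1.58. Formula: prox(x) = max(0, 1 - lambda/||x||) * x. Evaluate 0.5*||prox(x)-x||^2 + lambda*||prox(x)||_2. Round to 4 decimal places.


Step 1: Compute ||x||.
||x|| = 5.679
Step 2: Compute scaling factor.
scale = max(0, 1 - 1.58/5.679) = 0.7218
Step 3: prox(x) = [-3.2553, -0.6671, -2.3799, -0.3094]
||prox(x)|| = 4.099
Step 4: Proximal objective.
0.5*||prox-x||^2 = 1.2482
lambda*||prox|| = 6.4764
Total = 7.7247


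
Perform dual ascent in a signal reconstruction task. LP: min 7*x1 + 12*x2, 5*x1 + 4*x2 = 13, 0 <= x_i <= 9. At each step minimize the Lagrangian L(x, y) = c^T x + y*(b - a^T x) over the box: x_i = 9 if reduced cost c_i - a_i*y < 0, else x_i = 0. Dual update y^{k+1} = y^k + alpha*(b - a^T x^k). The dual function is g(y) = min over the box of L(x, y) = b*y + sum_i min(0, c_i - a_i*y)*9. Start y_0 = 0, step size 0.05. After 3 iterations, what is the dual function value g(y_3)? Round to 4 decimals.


Dual ascent for LP: min 7*x1 + 12*x2, 5*x1 + 4*x2 = 13, 0 <= x_i <= 9
Step 1: y^k = 0.0, reduced costs: (7.0, 12.0)
  x^k = (0.0, 0.0), subgradient = b - a^T x = 13.0
  y^{k+1} = 0.0 + 0.05*13.0 = 0.65
Step 2: y^k = 0.65, reduced costs: (3.75, 9.4)
  x^k = (0.0, 0.0), subgradient = b - a^T x = 13.0
  y^{k+1} = 0.65 + 0.05*13.0 = 1.3
Step 3: y^k = 1.3, reduced costs: (0.5, 6.8)
  x^k = (0.0, 0.0), subgradient = b - a^T x = 13.0
  y^{k+1} = 1.3 + 0.05*13.0 = 1.95
Dual objective at y_3 = 1.95: reduced costs (-2.75, 4.2), box minimizer x = (9.0, 0.0)
g(y_3) = b*y + (c1 - a1*y)*x1 + (c2 - a2*y)*x2 = 13*1.95 + (-2.75)*9.0 + 4.2*0.0 = 25.35 - 24.75 + 0.0 = 0.6


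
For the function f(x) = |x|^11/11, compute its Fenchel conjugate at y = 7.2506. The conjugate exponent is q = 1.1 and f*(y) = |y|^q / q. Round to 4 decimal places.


The conjugate exponent q satisfies 1/p + 1/q = 1.
p = 11, so q = 11/(11 - 1) = 1.1
|y|^q = 7.2506^1.1 = 8.8392
f*(7.2506) = 8.8392 / 1.1 = 8.0356


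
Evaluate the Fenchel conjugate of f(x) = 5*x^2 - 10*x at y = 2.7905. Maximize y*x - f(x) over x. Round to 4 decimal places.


f*(y) = sup_x {y*x - a*x^2 - b*x} = sup_x {(y-b)*x - a*x^2}
FOC: (y - b) - 2a*x = 0 => x* = (y - b)/(2a)
x* = (2.7905 + 10)/(2*5) = 1.2791
f*(2.7905) = (y-b)^2/(4a) = (2.7905 + 10)^2/(4*5)
= 163.5969/20 = 8.1798


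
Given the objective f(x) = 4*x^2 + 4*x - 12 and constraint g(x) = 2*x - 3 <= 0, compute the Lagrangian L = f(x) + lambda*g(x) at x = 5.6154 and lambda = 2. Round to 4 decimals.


Step 1: Evaluate f(x).
f(5.6154) = 4*5.6154^2 + 4*5.6154 - 12 = 136.5925
Step 2: Evaluate g(x).
g(5.6154) = 2*5.6154 - 3 = 8.2308
Step 3: Compute Lagrangian.
L = 136.5925 + 2*8.2308 = 153.0541


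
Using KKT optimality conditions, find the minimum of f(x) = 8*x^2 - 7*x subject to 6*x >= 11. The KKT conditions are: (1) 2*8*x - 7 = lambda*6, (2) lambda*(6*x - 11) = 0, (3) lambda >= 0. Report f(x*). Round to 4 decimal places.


Step 1: Try lambda = 0 (constraint inactive).
x_unc = 7/(2*8) = 0.4375
Check: 6*0.4375 = 2.625 < 11 -- violated!
Step 2: Constraint must be active: 6*x = 11
x* = 11/6 = 1.8333 (rounded; the exact value 11/6 is used below)
lambda = (2*8*(11/6) - 7)/6 = 3.7222
Step 3: Compute optimal value.
f(x*) = 8*(11/6)^2 - 7*(11/6) = 14.0556


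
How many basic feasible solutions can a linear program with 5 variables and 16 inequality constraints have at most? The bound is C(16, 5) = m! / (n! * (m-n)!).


Each vertex corresponds to some choice of n active constraints out of m, so the number of vertices is at most C(m, n) = m! / (n!(m-n)!).
m = 16, n = 5
Numerator: 16 * 15 * 14 * 13 * 12
Denominator: 5! = 120
C(16, 5) = 4368


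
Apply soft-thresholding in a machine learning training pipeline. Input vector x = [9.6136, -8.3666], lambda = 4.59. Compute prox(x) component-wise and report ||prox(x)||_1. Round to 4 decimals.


Soft-thresholding with lambda = 4.59:
prox(9.6136) = sign(9.6136)*max(|9.6136| - 4.59, 0) = 5.0236
prox(-8.3666) = sign(-8.3666)*max(|-8.3666| - 4.59, 0) = -3.7766
prox(x) = [5.0236, -3.7766]
||prox(x)||_1 = 5.0236 + 3.7766 = 8.8002


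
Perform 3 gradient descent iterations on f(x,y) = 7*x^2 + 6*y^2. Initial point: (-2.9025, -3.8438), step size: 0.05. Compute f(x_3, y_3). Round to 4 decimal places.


Gradient descent on f(x,y) = 7*x^2 + 6*y^2.
Starting point: (-2.9025, -3.8438), alpha = 0.05
Step 1: grad_x = 2*7*-2.9025 = -40.635, grad_y = 2*6*-3.8438 = -46.1256
  x_1 = -2.9025 - 0.05*-40.635 = -0.8708
  y_1 = -3.8438 - 0.05*-46.1256 = -1.5375
Step 2: grad_x = 2*7*-0.8708 = -12.1905, grad_y = 2*6*-1.5375 = -18.4502
  x_2 = -0.8708 - 0.05*-12.1905 = -0.2612
  y_2 = -1.5375 - 0.05*-18.4502 = -0.615
Step 3: grad_x = 2*7*-0.2612 = -3.6572, grad_y = 2*6*-0.615 = -7.3801
  x_3 = -0.2612 - 0.05*-3.6572 = -0.0784
  y_3 = -0.615 - 0.05*-7.3801 = -0.246
f(-0.0784, -0.246) = 7*(-0.0784)^2 + 6*(-0.246)^2 = 0.4061


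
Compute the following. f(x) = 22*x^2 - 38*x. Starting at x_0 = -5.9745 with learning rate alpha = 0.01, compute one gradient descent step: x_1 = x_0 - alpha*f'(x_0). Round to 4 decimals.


We compute the gradient at x_0 and apply the update.
f'(x) = 44*x - 38
f'(-5.9745) = 44*-5.9745 - 38 = -300.878
x_1 = -5.9745 - 0.01*-300.878 = -2.9657


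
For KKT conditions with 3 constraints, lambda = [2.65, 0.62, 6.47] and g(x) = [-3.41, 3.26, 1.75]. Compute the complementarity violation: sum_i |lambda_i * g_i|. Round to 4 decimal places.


KKT complementary slackness check:
lambda_1 * g_1 = 2.65 * -3.41 = -9.0365
lambda_2 * g_2 = 0.62 * 3.26 = 2.0212
lambda_3 * g_3 = 6.47 * 1.75 = 11.3225
Total violation = 9.0365 + 2.0212 + 11.3225 = 22.3802


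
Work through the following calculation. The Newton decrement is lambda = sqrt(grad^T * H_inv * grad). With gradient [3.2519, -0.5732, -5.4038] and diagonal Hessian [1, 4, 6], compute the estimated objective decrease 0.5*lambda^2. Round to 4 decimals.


Step 1: H is diagonal, so H^(-1) * g = [3.2519, -0.1433, -0.9006].
Step 2: g^T H^(-1) g = sum_i g_i^2 / H_ii
  = (3.2519)^2/1 + (-0.5732)^2/4 + (-5.4038)^2/6
  = 10.5749 + 0.0821 + 4.8668 = 15.5238
Step 3: Objective decrease = 0.5 * g^T H^(-1) g = 7.7619


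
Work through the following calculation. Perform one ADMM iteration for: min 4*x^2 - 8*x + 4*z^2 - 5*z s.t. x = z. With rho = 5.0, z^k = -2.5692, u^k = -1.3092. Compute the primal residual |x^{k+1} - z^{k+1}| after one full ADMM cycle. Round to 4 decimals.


ADMM iteration with rho = 5.0, z^k = -2.5692, u^k = -1.3092
Step 1: x-update.
Minimize 4*x^2 - 8*x + (5.0/2)*(x + 2.5692 - 1.3092)^2
FOC: (2*4 + 5.0)*x = 8 + 5.0*(-2.5692 + 1.3092)
x^{k+1} = 0.1308
Step 2: z-update.
Minimize 4*z^2 - 5*z + (5.0/2)*(0.1308 - z - 1.3092)^2
FOC: (2*4 + 5.0)*z = 5 + 5.0*(0.1308 - 1.3092)
z^{k+1} = -0.0686
Step 3: u-update.
u^{k+1} = -1.3092 + 0.1308 + 0.0686 = -1.1098
Step 4: Primal residual = |0.1308 + 0.0686| = 0.1994


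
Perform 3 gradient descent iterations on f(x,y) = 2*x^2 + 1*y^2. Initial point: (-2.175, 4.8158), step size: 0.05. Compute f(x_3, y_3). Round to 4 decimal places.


Gradient descent on f(x,y) = 2*x^2 + 1*y^2.
Starting point: (-2.175, 4.8158), alpha = 0.05
Step 1: grad_x = 2*2*-2.175 = -8.7, grad_y = 2*1*4.8158 = 9.6316
  x_1 = -2.175 - 0.05*-8.7 = -1.74
  y_1 = 4.8158 - 0.05*9.6316 = 4.3342
Step 2: grad_x = 2*2*-1.74 = -6.96, grad_y = 2*1*4.3342 = 8.6684
  x_2 = -1.74 - 0.05*-6.96 = -1.392
  y_2 = 4.3342 - 0.05*8.6684 = 3.9008
Step 3: grad_x = 2*2*-1.392 = -5.568, grad_y = 2*1*3.9008 = 7.8016
  x_3 = -1.392 - 0.05*-5.568 = -1.1136
  y_3 = 3.9008 - 0.05*7.8016 = 3.5107
f(-1.1136, 3.5107) = 2*(-1.1136)^2 + 1*3.5107^2 = 14.8054


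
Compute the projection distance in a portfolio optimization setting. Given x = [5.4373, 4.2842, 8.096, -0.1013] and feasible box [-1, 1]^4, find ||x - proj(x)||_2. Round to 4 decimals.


Project each component onto [-1, 1].
clip(5.4373) = 1.0, clip(4.2842) = 1.0, clip(8.096) = 1.0, clip(-0.1013) = -0.1013
Projection = [1.0, 1.0, 1.0, -0.1013]
Squared diffs: [19.6896, 10.786, 50.3532, 0.0]
Distance = sqrt(80.8288) = 8.9905


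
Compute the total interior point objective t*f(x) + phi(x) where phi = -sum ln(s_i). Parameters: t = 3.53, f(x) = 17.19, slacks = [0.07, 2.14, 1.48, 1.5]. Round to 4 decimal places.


Step 1: Compute log-barrier.
ln values: [-2.6593, 0.7608, 0.392, 0.4055]
phi = -(-2.6593 + 0.7608 + 0.392 + 0.4055) = 1.1009
Step 2: Compute augmented objective.
t*f(x) = 3.53*17.19 = 60.6807
Total = 60.6807 + 1.1009 = 61.7816


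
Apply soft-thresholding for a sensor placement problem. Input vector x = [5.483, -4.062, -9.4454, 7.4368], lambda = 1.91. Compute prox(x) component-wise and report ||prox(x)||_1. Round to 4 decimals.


Soft-thresholding with lambda = 1.91:
prox(5.483) = sign(5.483)*max(|5.483| - 1.91, 0) = 3.573
prox(-4.062) = sign(-4.062)*max(|-4.062| - 1.91, 0) = -2.152
prox(-9.4454) = sign(-9.4454)*max(|-9.4454| - 1.91, 0) = -7.5354
prox(7.4368) = sign(7.4368)*max(|7.4368| - 1.91, 0) = 5.5268
prox(x) = [3.573, -2.152, -7.5354, 5.5268]
||prox(x)||_1 = 3.573 + 2.152 + 7.5354 + 5.5268 = 18.7872


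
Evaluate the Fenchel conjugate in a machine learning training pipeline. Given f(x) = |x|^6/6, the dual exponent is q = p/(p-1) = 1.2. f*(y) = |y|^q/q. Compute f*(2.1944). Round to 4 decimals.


The conjugate exponent q satisfies 1/p + 1/q = 1.
p = 6, so q = 6/(6 - 1) = 1.2
|y|^q = 2.1944^1.2 = 2.5679
f*(2.1944) = 2.5679 / 1.2 = 2.1399


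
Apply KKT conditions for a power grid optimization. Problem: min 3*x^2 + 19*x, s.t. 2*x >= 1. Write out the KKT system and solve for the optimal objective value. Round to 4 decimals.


Step 1: Try lambda = 0 (constraint inactive).
x_unc = -19/(2*3) = -3.1667
Check: 2*-3.1667 = -6.3334 < 1 -- violated!
Step 2: Constraint must be active: 2*x = 1
x* = 1/2 = 0.5
lambda = (2*3*0.5 + 19)/2 = 11.0
Step 3: Compute optimal value.
f(x*) = 3*0.5^2 + 19*0.5 = 10.25


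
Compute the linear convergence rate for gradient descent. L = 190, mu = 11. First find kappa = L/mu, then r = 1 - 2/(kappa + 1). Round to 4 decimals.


Step 1: Compute the condition number.
kappa = L/mu = 190/11 = 17.2727
Step 2: Compute the convergence rate.
r = 1 - 2/(kappa + 1) = 1 - 2*mu/(L + mu) = (L - mu)/(L + mu) = 179/201 = 0.8905


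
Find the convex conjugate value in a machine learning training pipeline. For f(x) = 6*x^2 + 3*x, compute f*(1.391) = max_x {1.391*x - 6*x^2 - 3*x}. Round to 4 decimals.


f*(y) = sup_x {y*x - a*x^2 - b*x} = sup_x {(y-b)*x - a*x^2}
FOC: (y - b) - 2a*x = 0 => x* = (y - b)/(2a)
x* = (1.391 - 3)/(2*6) = -0.1341
f*(1.391) = (y-b)^2/(4a) = (1.391 - 3)^2/(4*6)
= 2.5889/24 = 0.1079


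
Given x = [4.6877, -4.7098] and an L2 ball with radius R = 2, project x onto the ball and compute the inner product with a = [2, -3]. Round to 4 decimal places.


Step 1: Compute ||x|| (intermediates to 6 decimals).
||x|| = sqrt(4.6877^2 + (-4.7098)^2) = 6.645054
Step 2: Project.
Since ||x|| > R, scale = R/||x|| = 2/6.645054 = 0.300976, proj(x) = scale * x
proj(x) = [1.410885, -1.417537]
Step 3: Dot product.
a^T * proj(x) = 2*1.410885 - 3*(-1.417537) = 7.0744


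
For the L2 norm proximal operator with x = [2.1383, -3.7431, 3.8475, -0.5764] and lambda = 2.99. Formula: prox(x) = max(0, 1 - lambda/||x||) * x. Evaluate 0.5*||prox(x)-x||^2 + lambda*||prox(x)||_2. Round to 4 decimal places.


Step 1: Compute ||x||.
||x|| = 5.8068
Step 2: Compute scaling factor.
scale = max(0, 1 - 2.99/5.8068) = 0.4851
Step 3: prox(x) = [1.0373, -1.8157, 1.8664, -0.2796]
||prox(x)|| = 2.8168
Step 4: Proximal objective.
0.5*||prox-x||^2 = 4.4701
lambda*||prox|| = 8.4222
Total = 12.8922


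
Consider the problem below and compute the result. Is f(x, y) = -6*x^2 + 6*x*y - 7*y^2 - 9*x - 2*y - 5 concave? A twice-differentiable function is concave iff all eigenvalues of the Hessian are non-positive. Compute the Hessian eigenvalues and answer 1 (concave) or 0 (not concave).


The Hessian of f(x,y) = -6*x^2 + 6*x*y - 7*y^2 - 9*x - 2*y - 5 is:
H = [[-12, 6], [6, -14]]
Trace = -12 - 14 = -26
Determinant = -12*-14 - (6)^2 = 132
Discriminant = (-26)^2 - 4*132 = 148.0
Eigenvalues: lambda_1 = -19.0828, lambda_2 = -6.9172
The function is concave.

1


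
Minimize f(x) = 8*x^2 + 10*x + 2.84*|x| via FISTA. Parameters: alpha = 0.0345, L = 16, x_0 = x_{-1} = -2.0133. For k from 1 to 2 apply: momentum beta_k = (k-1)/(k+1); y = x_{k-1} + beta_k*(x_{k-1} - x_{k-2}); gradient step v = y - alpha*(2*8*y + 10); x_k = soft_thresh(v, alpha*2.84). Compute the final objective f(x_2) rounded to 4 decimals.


FISTA on f(x) = 8*x^2 + 10*x + 2.84*|x|
L = 16, alpha = 0.0345
Iteration 1: beta = 0.0, y = -2.0133 + 0.0*(-2.0133 + 2.0133) = -2.0133
  grad(y) = -22.2128, v = y - alpha*grad = -1.247
  prox(v) = soft_thresh(-1.247, 0.098) = -1.149
Iteration 2: beta = 0.3333, y = -1.149 + 0.3333*(-1.149 + 2.0133) = -0.8609
  grad(y) = -3.7739, v = y - alpha*grad = -0.7307
  prox(v) = soft_thresh(-0.7307, 0.098) = -0.6327
f(x_2) = 8*(-0.6327)^2 + 10*(-0.6327) + 2.84*|-0.6327| = -1.3277


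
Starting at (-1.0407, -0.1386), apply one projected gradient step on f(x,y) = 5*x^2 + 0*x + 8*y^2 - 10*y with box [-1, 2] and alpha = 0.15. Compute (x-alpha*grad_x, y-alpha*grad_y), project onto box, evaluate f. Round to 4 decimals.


Step 1: Compute gradient at (-1.0407, -0.1386).
grad_x = 2*5*-1.0407 + 0 = -10.407
grad_y = 2*8*-0.1386 - 10 = -12.2176
Step 2: Gradient step.
x_raw = -1.0407 - 0.15*-10.407 = 0.5204
y_raw = -0.1386 - 0.15*-12.2176 = 1.694
Step 3: Project onto [-1, 2].
x_proj = clip(0.5204) = 0.5204
y_proj = clip(1.694) = 1.694
Step 4: Evaluate f.
f(0.5204, 1.694) = 7.3716


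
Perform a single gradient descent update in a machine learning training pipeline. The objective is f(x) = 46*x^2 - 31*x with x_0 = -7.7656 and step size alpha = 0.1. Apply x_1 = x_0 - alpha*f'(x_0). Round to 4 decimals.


We compute the gradient at x_0 and apply the update.
f'(x) = 92*x - 31
f'(-7.7656) = 92*-7.7656 - 31 = -745.4352
x_1 = -7.7656 - 0.1*-745.4352 = 66.7779


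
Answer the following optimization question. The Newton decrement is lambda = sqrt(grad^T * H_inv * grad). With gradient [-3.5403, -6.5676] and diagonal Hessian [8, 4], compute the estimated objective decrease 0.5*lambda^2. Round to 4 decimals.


Step 1: H is diagonal, so H^(-1) * g = [-0.4425, -1.6419].
Step 2: g^T H^(-1) g = sum_i g_i^2 / H_ii
  = (-3.5403)^2/8 + (-6.5676)^2/4
  = 1.5667 + 10.7833 = 12.3501
Step 3: Objective decrease = 0.5 * g^T H^(-1) g = 6.175


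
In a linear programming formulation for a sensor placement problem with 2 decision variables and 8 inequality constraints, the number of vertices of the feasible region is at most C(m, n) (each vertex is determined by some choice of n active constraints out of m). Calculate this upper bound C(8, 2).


Each vertex corresponds to some choice of n active constraints out of m, so the number of vertices is at most C(m, n) = m! / (n!(m-n)!).
m = 8, n = 2
Numerator: 8 * 7
Denominator: 2! = 2
C(8, 2) = 28


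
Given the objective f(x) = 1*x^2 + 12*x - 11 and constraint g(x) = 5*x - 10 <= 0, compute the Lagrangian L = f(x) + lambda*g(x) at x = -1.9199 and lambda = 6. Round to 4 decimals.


Step 1: Evaluate f(x).
f(-1.9199) = 1*(-1.9199)^2 + 12*(-1.9199) - 11 = -30.3528
Step 2: Evaluate g(x).
g(-1.9199) = 5*-1.9199 - 10 = -19.5995
Step 3: Compute Lagrangian.
L = -30.3528 + 6*-19.5995 = -147.9498


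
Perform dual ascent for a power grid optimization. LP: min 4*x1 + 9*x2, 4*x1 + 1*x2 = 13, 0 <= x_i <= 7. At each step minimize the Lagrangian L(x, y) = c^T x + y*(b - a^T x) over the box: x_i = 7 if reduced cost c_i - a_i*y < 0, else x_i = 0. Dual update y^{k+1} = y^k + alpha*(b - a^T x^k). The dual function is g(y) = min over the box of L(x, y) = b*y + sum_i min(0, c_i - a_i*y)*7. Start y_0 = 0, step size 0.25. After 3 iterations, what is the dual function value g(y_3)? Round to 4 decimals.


Dual ascent for LP: min 4*x1 + 9*x2, 4*x1 + 1*x2 = 13, 0 <= x_i <= 7
Step 1: y^k = 0.0, reduced costs: (4.0, 9.0)
  x^k = (0.0, 0.0), subgradient = b - a^T x = 13.0
  y^{k+1} = 0.0 + 0.25*13.0 = 3.25
Step 2: y^k = 3.25, reduced costs: (-9.0, 5.75)
  x^k = (7.0, 0.0), subgradient = b - a^T x = -15.0
  y^{k+1} = 3.25 + 0.25*-15.0 = -0.5
Step 3: y^k = -0.5, reduced costs: (6.0, 9.5)
  x^k = (0.0, 0.0), subgradient = b - a^T x = 13.0
  y^{k+1} = -0.5 + 0.25*13.0 = 2.75
Dual objective at y_3 = 2.75: reduced costs (-7.0, 6.25), box minimizer x = (7.0, 0.0)
g(y_3) = b*y + (c1 - a1*y)*x1 + (c2 - a2*y)*x2 = 13*2.75 + (-7.0)*7.0 + 6.25*0.0 = 35.75 - 49.0 + 0.0 = -13.25


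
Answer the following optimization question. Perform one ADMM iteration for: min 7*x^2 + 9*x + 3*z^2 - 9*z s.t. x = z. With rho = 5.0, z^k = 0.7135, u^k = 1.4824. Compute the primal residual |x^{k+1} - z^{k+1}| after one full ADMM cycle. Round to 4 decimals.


ADMM iteration with rho = 5.0, z^k = 0.7135, u^k = 1.4824
Step 1: x-update.
Minimize 7*x^2 + 9*x + (5.0/2)*(x - 0.7135 + 1.4824)^2
FOC: (2*7 + 5.0)*x = -9 + 5.0*(0.7135 - 1.4824)
x^{k+1} = -0.676
Step 2: z-update.
Minimize 3*z^2 - 9*z + (5.0/2)*(-0.676 - z + 1.4824)^2
FOC: (2*3 + 5.0)*z = 9 + 5.0*(-0.676 + 1.4824)
z^{k+1} = 1.1847
Step 3: u-update.
u^{k+1} = 1.4824 - 0.676 - 1.1847 = -0.3783
Step 4: Primal residual = |-0.676 - 1.1847| = 1.8607


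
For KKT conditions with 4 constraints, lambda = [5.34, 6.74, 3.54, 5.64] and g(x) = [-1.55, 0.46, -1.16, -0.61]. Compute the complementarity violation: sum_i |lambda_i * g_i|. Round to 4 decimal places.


KKT complementary slackness check:
lambda_1 * g_1 = 5.34 * -1.55 = -8.277
lambda_2 * g_2 = 6.74 * 0.46 = 3.1004
lambda_3 * g_3 = 3.54 * -1.16 = -4.1064
lambda_4 * g_4 = 5.64 * -0.61 = -3.4404
Total violation = 8.277 + 3.1004 + 4.1064 + 3.4404 = 18.9242


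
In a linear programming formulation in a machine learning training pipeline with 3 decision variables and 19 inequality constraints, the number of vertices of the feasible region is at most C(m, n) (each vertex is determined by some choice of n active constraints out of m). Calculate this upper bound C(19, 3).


Each vertex corresponds to some choice of n active constraints out of m, so the number of vertices is at most C(m, n) = m! / (n!(m-n)!).
m = 19, n = 3
Numerator: 19 * 18 * 17
Denominator: 3! = 6
C(19, 3) = 969


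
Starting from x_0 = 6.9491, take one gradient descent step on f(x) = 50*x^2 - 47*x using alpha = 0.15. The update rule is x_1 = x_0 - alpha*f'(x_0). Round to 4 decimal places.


We compute the gradient at x_0 and apply the update.
f'(x) = 100*x - 47
f'(6.9491) = 100*6.9491 - 47 = 647.91
x_1 = 6.9491 - 0.15*647.91 = -90.2374


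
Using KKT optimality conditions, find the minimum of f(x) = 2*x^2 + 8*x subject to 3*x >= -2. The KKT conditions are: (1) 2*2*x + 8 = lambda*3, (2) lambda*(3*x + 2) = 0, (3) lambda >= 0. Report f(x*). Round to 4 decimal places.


Step 1: Try lambda = 0 (constraint inactive).
x_unc = -8/(2*2) = -2.0
Check: 3*-2.0 = -6.0 < -2 -- violated!
Step 2: Constraint must be active: 3*x = -2
x* = -2/3 = -0.6667 (rounded; the exact value -2/3 is used below)
lambda = (2*2*(-2/3) + 8)/3 = 1.7778
Step 3: Compute optimal value.
f(x*) = 2*(-2/3)^2 + 8*(-2/3) = -4.4444


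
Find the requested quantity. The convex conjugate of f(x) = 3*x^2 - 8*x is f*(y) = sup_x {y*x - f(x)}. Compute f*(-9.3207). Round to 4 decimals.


f*(y) = sup_x {y*x - a*x^2 - b*x} = sup_x {(y-b)*x - a*x^2}
FOC: (y - b) - 2a*x = 0 => x* = (y - b)/(2a)
x* = (-9.3207 + 8)/(2*3) = -0.2201
f*(-9.3207) = (y-b)^2/(4a) = (-9.3207 + 8)^2/(4*3)
= 1.7442/12 = 0.1454


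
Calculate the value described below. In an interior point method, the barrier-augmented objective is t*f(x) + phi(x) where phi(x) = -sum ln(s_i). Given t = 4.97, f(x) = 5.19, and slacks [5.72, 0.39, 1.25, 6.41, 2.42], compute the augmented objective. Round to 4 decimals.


Step 1: Compute log-barrier.
ln values: [1.744, -0.9416, 0.2231, 1.8579, 0.8838]
phi = -(1.744 - 0.9416 + 0.2231 + 1.8579 + 0.8838) = -3.7671
Step 2: Compute augmented objective.
t*f(x) = 4.97*5.19 = 25.7943
Total = 25.7943 - 3.7671 = 22.0272


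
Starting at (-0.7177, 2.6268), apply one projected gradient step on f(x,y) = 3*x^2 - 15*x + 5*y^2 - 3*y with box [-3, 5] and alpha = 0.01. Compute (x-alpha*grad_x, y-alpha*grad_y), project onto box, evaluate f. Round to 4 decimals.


Step 1: Compute gradient at (-0.7177, 2.6268).
grad_x = 2*3*-0.7177 - 15 = -19.3062
grad_y = 2*5*2.6268 - 3 = 23.268
Step 2: Gradient step.
x_raw = -0.7177 - 0.01*-19.3062 = -0.5246
y_raw = 2.6268 - 0.01*23.268 = 2.3941
Step 3: Project onto [-3, 5].
x_proj = clip(-0.5246) = -0.5246
y_proj = clip(2.3941) = 2.3941
Step 4: Evaluate f.
f(-0.5246, 2.3941) = 30.172


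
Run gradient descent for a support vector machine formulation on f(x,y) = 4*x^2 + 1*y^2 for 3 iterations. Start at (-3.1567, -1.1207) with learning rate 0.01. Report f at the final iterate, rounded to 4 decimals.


Gradient descent on f(x,y) = 4*x^2 + 1*y^2.
Starting point: (-3.1567, -1.1207), alpha = 0.01
Step 1: grad_x = 2*4*-3.1567 = -25.2536, grad_y = 2*1*-1.1207 = -2.2414
  x_1 = -3.1567 - 0.01*-25.2536 = -2.9042
  y_1 = -1.1207 - 0.01*-2.2414 = -1.0983
Step 2: grad_x = 2*4*-2.9042 = -23.2333, grad_y = 2*1*-1.0983 = -2.1966
  x_2 = -2.9042 - 0.01*-23.2333 = -2.6718
  y_2 = -1.0983 - 0.01*-2.1966 = -1.0763
Step 3: grad_x = 2*4*-2.6718 = -21.3746, grad_y = 2*1*-1.0763 = -2.1526
  x_3 = -2.6718 - 0.01*-21.3746 = -2.4581
  y_3 = -1.0763 - 0.01*-2.1526 = -1.0548
f(-2.4581, -1.0548) = 4*(-2.4581)^2 + 1*(-1.0548)^2 = 25.2813


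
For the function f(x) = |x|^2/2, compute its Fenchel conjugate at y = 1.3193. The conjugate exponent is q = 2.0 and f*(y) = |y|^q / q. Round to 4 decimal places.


The conjugate exponent q satisfies 1/p + 1/q = 1.
p = 2, so q = 2/(2 - 1) = 2.0
|y|^q = 1.3193^2.0 = 1.7406
f*(1.3193) = 1.7406 / 2.0 = 0.8703


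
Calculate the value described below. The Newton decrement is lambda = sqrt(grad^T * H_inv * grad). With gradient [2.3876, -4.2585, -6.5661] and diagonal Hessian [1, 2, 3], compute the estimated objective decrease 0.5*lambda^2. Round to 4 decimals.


Step 1: H is diagonal, so H^(-1) * g = [2.3876, -2.1293, -2.1887].
Step 2: g^T H^(-1) g = sum_i g_i^2 / H_ii
  = (2.3876)^2/1 + (-4.2585)^2/2 + (-6.5661)^2/3
  = 5.7006 + 9.0674 + 14.3712 = 29.1393
Step 3: Objective decrease = 0.5 * g^T H^(-1) g = 14.5696


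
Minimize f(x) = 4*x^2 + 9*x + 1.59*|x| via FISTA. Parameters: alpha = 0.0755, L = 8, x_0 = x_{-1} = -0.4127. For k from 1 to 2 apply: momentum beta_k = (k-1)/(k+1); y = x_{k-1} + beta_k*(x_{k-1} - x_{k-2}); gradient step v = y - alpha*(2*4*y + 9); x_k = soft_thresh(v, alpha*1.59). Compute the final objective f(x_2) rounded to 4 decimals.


FISTA on f(x) = 4*x^2 + 9*x + 1.59*|x|
L = 8, alpha = 0.0755
Iteration 1: beta = 0.0, y = -0.4127 + 0.0*(-0.4127 + 0.4127) = -0.4127
  grad(y) = 5.6984, v = y - alpha*grad = -0.8429
  prox(v) = soft_thresh(-0.8429, 0.12) = -0.7229
Iteration 2: beta = 0.3333, y = -0.7229 + 0.3333*(-0.7229 + 0.4127) = -0.8263
  grad(y) = 2.3898, v = y - alpha*grad = -1.0067
  prox(v) = soft_thresh(-1.0067, 0.12) = -0.8867
f(x_2) = 4*(-0.8867)^2 + 9*(-0.8867) + 1.59*|-0.8867| = -3.4255


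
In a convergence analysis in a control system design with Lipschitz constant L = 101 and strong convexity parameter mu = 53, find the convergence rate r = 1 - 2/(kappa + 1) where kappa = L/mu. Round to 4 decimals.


Step 1: Compute the condition number.
kappa = L/mu = 101/53 = 1.9057
Step 2: Compute the convergence rate.
r = 1 - 2/(kappa + 1) = 1 - 2*mu/(L + mu) = (L - mu)/(L + mu) = 48/154 = 0.3117


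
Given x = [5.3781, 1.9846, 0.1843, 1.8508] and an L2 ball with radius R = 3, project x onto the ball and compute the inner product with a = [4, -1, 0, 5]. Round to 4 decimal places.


Step 1: Compute ||x|| (intermediates to 6 decimals).
||x|| = sqrt(5.3781^2 + 1.9846^2 + 0.1843^2 + 1.8508^2) = 6.026776
Step 2: Project.
Since ||x|| > R, scale = R/||x|| = 3/6.026776 = 0.497779, proj(x) = scale * x
proj(x) = [2.677105, 0.987892, 0.091741, 0.921289]
Step 3: Dot product.
a^T * proj(x) = 4*2.677105 - 1*0.987892 + 0*0.091741 + 5*0.921289 = 14.327


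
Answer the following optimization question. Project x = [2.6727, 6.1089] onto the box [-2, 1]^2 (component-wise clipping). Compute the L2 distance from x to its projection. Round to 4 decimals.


Project each component onto [-2, 1].
clip(2.6727) = 1.0, clip(6.1089) = 1.0
Projection = [1.0, 1.0]
Squared diffs: [2.7979, 26.1009]
Distance = sqrt(28.8988) = 5.3758


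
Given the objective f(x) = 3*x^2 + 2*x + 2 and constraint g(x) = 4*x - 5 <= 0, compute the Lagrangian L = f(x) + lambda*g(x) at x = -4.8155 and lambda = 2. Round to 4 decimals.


Step 1: Evaluate f(x).
f(-4.8155) = 3*(-4.8155)^2 + 2*(-4.8155) + 2 = 61.9361
Step 2: Evaluate g(x).
g(-4.8155) = 4*-4.8155 - 5 = -24.262
Step 3: Compute Lagrangian.
L = 61.9361 + 2*-24.262 = 13.4121


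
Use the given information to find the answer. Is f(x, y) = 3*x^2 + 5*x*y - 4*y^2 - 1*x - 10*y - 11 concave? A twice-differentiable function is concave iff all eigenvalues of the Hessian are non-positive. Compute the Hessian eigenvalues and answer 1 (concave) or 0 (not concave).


The Hessian of f(x,y) = 3*x^2 + 5*x*y - 4*y^2 - 1*x - 10*y - 11 is:
H = [[6, 5], [5, -8]]
Trace = 6 - 8 = -2
Determinant = 6*-8 - (5)^2 = -73
Discriminant = (-2)^2 - 4*-73 = 296.0
Eigenvalues: lambda_1 = -9.6023, lambda_2 = 7.6023
The function is not concave.

0


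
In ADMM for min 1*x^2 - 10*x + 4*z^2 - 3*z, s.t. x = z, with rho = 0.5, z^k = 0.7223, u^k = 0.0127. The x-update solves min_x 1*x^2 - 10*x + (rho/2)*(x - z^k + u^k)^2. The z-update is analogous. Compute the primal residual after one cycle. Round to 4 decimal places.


ADMM iteration with rho = 0.5, z^k = 0.7223, u^k = 0.0127
Step 1: x-update.
Minimize 1*x^2 - 10*x + (0.5/2)*(x - 0.7223 + 0.0127)^2
FOC: (2*1 + 0.5)*x = 10 + 0.5*(0.7223 - 0.0127)
x^{k+1} = 4.1419
Step 2: z-update.
Minimize 4*z^2 - 3*z + (0.5/2)*(4.1419 - z + 0.0127)^2
FOC: (2*4 + 0.5)*z = 3 + 0.5*(4.1419 + 0.0127)
z^{k+1} = 0.5973
Step 3: u-update.
u^{k+1} = 0.0127 + 4.1419 - 0.5973 = 3.5573
Step 4: Primal residual = |4.1419 - 0.5973| = 3.5446


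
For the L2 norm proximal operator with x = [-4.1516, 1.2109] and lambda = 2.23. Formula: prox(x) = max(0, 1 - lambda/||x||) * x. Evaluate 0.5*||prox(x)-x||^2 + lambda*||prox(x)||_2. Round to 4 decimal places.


Step 1: Compute ||x||.
||x|| = 4.3246
Step 2: Compute scaling factor.
scale = max(0, 1 - 2.23/4.3246) = 0.4843
Step 3: prox(x) = [-2.0108, 0.5865]
||prox(x)|| = 2.0946
Step 4: Proximal objective.
0.5*||prox-x||^2 = 2.4865
lambda*||prox|| = 4.671
Total = 7.1574


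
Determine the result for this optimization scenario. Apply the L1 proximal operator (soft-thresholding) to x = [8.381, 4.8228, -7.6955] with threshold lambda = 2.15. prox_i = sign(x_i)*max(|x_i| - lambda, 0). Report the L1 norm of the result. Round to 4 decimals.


Soft-thresholding with lambda = 2.15:
prox(8.381) = sign(8.381)*max(|8.381| - 2.15, 0) = 6.231
prox(4.8228) = sign(4.8228)*max(|4.8228| - 2.15, 0) = 2.6728
prox(-7.6955) = sign(-7.6955)*max(|-7.6955| - 2.15, 0) = -5.5455
prox(x) = [6.231, 2.6728, -5.5455]
||prox(x)||_1 = 6.231 + 2.6728 + 5.5455 = 14.4493


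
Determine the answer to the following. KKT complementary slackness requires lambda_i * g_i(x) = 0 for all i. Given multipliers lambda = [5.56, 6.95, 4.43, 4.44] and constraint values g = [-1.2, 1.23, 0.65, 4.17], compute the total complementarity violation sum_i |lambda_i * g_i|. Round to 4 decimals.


KKT complementary slackness check:
lambda_1 * g_1 = 5.56 * -1.2 = -6.672
lambda_2 * g_2 = 6.95 * 1.23 = 8.5485
lambda_3 * g_3 = 4.43 * 0.65 = 2.8795
lambda_4 * g_4 = 4.44 * 4.17 = 18.5148
Total violation = 6.672 + 8.5485 + 2.8795 + 18.5148 = 36.6148


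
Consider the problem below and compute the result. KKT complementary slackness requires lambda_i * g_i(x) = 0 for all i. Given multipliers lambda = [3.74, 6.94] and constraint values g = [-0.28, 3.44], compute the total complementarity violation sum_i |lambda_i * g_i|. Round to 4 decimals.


KKT complementary slackness check:
lambda_1 * g_1 = 3.74 * -0.28 = -1.0472
lambda_2 * g_2 = 6.94 * 3.44 = 23.8736
Total violation = 1.0472 + 23.8736 = 24.9208


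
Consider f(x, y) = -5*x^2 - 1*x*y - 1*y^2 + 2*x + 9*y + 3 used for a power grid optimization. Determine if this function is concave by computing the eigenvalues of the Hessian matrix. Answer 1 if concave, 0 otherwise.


The Hessian of f(x,y) = -5*x^2 - 1*x*y - 1*y^2 + 2*x + 9*y + 3 is:
H = [[-10, -1], [-1, -2]]
Trace = -10 - 2 = -12
Determinant = -10*-2 - (-1)^2 = 19
Discriminant = (-12)^2 - 4*19 = 68.0
Eigenvalues: lambda_1 = -10.1231, lambda_2 = -1.8769
The function is concave.

1


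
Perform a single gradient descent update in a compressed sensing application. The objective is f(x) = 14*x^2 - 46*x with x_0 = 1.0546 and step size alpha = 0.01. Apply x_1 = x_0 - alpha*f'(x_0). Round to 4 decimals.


We compute the gradient at x_0 and apply the update.
f'(x) = 28*x - 46
f'(1.0546) = 28*1.0546 - 46 = -16.4712
x_1 = 1.0546 - 0.01*-16.4712 = 1.2193


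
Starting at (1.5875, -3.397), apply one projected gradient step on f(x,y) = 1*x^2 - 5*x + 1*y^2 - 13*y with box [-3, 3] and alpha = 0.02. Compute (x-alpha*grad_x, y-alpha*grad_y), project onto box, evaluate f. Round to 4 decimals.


Step 1: Compute gradient at (1.5875, -3.397).
grad_x = 2*1*1.5875 - 5 = -1.825
grad_y = 2*1*-3.397 - 13 = -19.794
Step 2: Gradient step.
x_raw = 1.5875 - 0.02*-1.825 = 1.624
y_raw = -3.397 - 0.02*-19.794 = -3.0011
Step 3: Project onto [-3, 3].
x_proj = clip(1.624) = 1.624
y_proj = clip(-3.0011) = -3.0
Step 4: Evaluate f.
f(1.624, -3.0) = 42.5174


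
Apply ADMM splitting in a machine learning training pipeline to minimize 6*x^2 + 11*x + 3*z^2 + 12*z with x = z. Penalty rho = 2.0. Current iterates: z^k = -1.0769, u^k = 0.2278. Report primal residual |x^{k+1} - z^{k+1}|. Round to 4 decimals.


ADMM iteration with rho = 2.0, z^k = -1.0769, u^k = 0.2278
Step 1: x-update.
Minimize 6*x^2 + 11*x + (2.0/2)*(x + 1.0769 + 0.2278)^2
FOC: (2*6 + 2.0)*x = -11 + 2.0*(-1.0769 - 0.2278)
x^{k+1} = -0.9721
Step 2: z-update.
Minimize 3*z^2 + 12*z + (2.0/2)*(-0.9721 - z + 0.2278)^2
FOC: (2*3 + 2.0)*z = -12 + 2.0*(-0.9721 + 0.2278)
z^{k+1} = -1.6861
Step 3: u-update.
u^{k+1} = 0.2278 - 0.9721 + 1.6861 = 0.9418
Step 4: Primal residual = |-0.9721 + 1.6861| = 0.714


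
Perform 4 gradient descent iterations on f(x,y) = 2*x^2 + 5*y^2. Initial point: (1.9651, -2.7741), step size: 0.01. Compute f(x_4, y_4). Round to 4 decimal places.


Gradient descent on f(x,y) = 2*x^2 + 5*y^2.
Starting point: (1.9651, -2.7741), alpha = 0.01
Step 1: grad_x = 2*2*1.9651 = 7.8604, grad_y = 2*5*-2.7741 = -27.741
  x_1 = 1.9651 - 0.01*7.8604 = 1.8865
  y_1 = -2.7741 - 0.01*-27.741 = -2.4967
Step 2: grad_x = 2*2*1.8865 = 7.546, grad_y = 2*5*-2.4967 = -24.9669
  x_2 = 1.8865 - 0.01*7.546 = 1.811
  y_2 = -2.4967 - 0.01*-24.9669 = -2.247
Step 3: grad_x = 2*2*1.811 = 7.2441, grad_y = 2*5*-2.247 = -22.4702
  x_3 = 1.811 - 0.01*7.2441 = 1.7386
  y_3 = -2.247 - 0.01*-22.4702 = -2.0223
Step 4: grad_x = 2*2*1.7386 = 6.9544, grad_y = 2*5*-2.0223 = -20.2232
  x_4 = 1.7386 - 0.01*6.9544 = 1.6691
  y_4 = -2.0223 - 0.01*-20.2232 = -1.8201
f(1.6691, -1.8201) = 2*1.6691^2 + 5*(-1.8201)^2 = 22.135


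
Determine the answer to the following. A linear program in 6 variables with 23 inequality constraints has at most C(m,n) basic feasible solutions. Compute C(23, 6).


Each vertex corresponds to some choice of n active constraints out of m, so the number of vertices is at most C(m, n) = m! / (n!(m-n)!).
m = 23, n = 6
Numerator: 23 * 22 * 21 * 20 * 19 * 18
Denominator: 6! = 720
C(23, 6) = 100947


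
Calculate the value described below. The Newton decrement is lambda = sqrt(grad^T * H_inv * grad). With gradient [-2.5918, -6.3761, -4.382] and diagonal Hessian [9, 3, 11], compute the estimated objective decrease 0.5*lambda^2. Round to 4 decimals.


Step 1: H is diagonal, so H^(-1) * g = [-0.288, -2.1254, -0.3984].
Step 2: g^T H^(-1) g = sum_i g_i^2 / H_ii
  = (-2.5918)^2/9 + (-6.3761)^2/3 + (-4.382)^2/11
  = 0.7464 + 13.5516 + 1.7456 = 16.0436
Step 3: Objective decrease = 0.5 * g^T H^(-1) g = 8.0218


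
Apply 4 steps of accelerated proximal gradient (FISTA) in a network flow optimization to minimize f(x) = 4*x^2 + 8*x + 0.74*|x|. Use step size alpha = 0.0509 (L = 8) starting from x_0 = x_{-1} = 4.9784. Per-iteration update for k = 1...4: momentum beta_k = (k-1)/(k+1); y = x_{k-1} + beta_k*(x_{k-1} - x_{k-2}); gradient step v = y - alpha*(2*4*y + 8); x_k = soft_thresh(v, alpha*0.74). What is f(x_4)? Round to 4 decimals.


FISTA on f(x) = 4*x^2 + 8*x + 0.74*|x|
L = 8, alpha = 0.0509
Iteration 1: beta = 0.0, y = 4.9784 + 0.0*(4.9784 - 4.9784) = 4.9784
  grad(y) = 47.8272, v = y - alpha*grad = 2.544
  prox(v) = soft_thresh(2.544, 0.0377) = 2.5063
Iteration 2: beta = 0.3333, y = 2.5063 + 0.3333*(2.5063 - 4.9784) = 1.6823
  grad(y) = 21.4584, v = y - alpha*grad = 0.5901
  prox(v) = soft_thresh(0.5901, 0.0377) = 0.5524
Iteration 3: beta = 0.5, y = 0.5524 + 0.5*(0.5524 - 2.5063) = -0.4246
  grad(y) = 4.6035, v = y - alpha*grad = -0.6589
  prox(v) = soft_thresh(-0.6589, 0.0377) = -0.6212
Iteration 4: beta = 0.6, y = -0.6212 + 0.6*(-0.6212 - 0.5524) = -1.3254
  grad(y) = -2.6031, v = y - alpha*grad = -1.1929
  prox(v) = soft_thresh(-1.1929, 0.0377) = -1.1552
f(x_4) = 4*(-1.1552)^2 + 8*(-1.1552) + 0.74*|-1.1552| = -3.0488


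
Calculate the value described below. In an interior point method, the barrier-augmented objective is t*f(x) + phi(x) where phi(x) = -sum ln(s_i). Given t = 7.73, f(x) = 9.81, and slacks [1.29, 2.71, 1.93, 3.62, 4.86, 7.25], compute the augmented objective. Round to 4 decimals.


Step 1: Compute log-barrier.
ln values: [0.2546, 0.9969, 0.6575, 1.2865, 1.581, 1.981]
phi = -(0.2546 + 0.9969 + 0.6575 + 1.2865 + 1.581 + 1.981) = -6.7576
Step 2: Compute augmented objective.
t*f(x) = 7.73*9.81 = 75.8313
Total = 75.8313 - 6.7576 = 69.0737


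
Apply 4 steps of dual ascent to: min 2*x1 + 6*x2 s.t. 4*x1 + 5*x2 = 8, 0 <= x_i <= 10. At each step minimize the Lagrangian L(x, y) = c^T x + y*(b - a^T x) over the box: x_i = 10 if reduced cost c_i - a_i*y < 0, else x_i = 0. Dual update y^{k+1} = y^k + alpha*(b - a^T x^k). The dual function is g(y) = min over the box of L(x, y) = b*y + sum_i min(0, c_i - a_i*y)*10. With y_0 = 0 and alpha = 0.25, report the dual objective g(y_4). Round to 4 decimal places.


Dual ascent for LP: min 2*x1 + 6*x2, 4*x1 + 5*x2 = 8, 0 <= x_i <= 10
Step 1: y^k = 0.0, reduced costs: (2.0, 6.0)
  x^k = (0.0, 0.0), subgradient = b - a^T x = 8.0
  y^{k+1} = 0.0 + 0.25*8.0 = 2.0
Step 2: y^k = 2.0, reduced costs: (-6.0, -4.0)
  x^k = (10.0, 10.0), subgradient = b - a^T x = -82.0
  y^{k+1} = 2.0 + 0.25*-82.0 = -18.5
Step 3: y^k = -18.5, reduced costs: (76.0, 98.5)
  x^k = (0.0, 0.0), subgradient = b - a^T x = 8.0
  y^{k+1} = -18.5 + 0.25*8.0 = -16.5
Step 4: y^k = -16.5, reduced costs: (68.0, 88.5)
  x^k = (0.0, 0.0), subgradient = b - a^T x = 8.0
  y^{k+1} = -16.5 + 0.25*8.0 = -14.5
Dual objective at y_4 = -14.5: reduced costs (60.0, 78.5), box minimizer x = (0.0, 0.0)
g(y_4) = b*y + (c1 - a1*y)*x1 + (c2 - a2*y)*x2 = 8*(-14.5) + 60.0*0.0 + 78.5*0.0 = -116.0 + 0.0 + 0.0 = -116.0


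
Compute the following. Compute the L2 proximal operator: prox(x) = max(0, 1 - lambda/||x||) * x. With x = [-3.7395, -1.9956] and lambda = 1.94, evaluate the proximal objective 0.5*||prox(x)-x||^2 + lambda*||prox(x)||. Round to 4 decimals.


Step 1: Compute ||x||.
||x|| = 4.2387
Step 2: Compute scaling factor.
scale = max(0, 1 - 1.94/4.2387) = 0.5423
Step 3: prox(x) = [-2.028, -1.0822]
||prox(x)|| = 2.2987
Step 4: Proximal objective.
0.5*||prox-x||^2 = 1.8818
lambda*||prox|| = 4.4595
Total = 6.3412


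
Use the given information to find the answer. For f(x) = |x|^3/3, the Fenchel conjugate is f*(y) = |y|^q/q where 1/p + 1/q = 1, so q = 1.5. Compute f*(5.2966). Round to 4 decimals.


The conjugate exponent q satisfies 1/p + 1/q = 1.
p = 3, so q = 3/(3 - 1) = 1.5
|y|^q = 5.2966^1.5 = 12.1898
f*(5.2966) = 12.1898 / 1.5 = 8.1265


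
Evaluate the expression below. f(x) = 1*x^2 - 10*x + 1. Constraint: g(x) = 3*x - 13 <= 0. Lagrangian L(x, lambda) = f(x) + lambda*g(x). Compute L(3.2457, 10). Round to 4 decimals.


Step 1: Evaluate f(x).
f(3.2457) = 1*3.2457^2 - 10*3.2457 + 1 = -20.9224
Step 2: Evaluate g(x).
g(3.2457) = 3*3.2457 - 13 = -3.2629
Step 3: Compute Lagrangian.
L = -20.9224 + 10*-3.2629 = -53.5514


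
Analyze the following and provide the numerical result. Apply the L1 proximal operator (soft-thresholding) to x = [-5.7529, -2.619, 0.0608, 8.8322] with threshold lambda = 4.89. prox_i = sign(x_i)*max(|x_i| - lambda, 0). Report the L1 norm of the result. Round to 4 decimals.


Soft-thresholding with lambda = 4.89:
prox(-5.7529) = sign(-5.7529)*max(|-5.7529| - 4.89, 0) = -0.8629
prox(-2.619) = sign(-2.619)*max(|-2.619| - 4.89, 0) = 0.0
prox(0.0608) = sign(0.0608)*max(|0.0608| - 4.89, 0) = 0.0
prox(8.8322) = sign(8.8322)*max(|8.8322| - 4.89, 0) = 3.9422
prox(x) = [-0.8629, 0.0, 0.0, 3.9422]
||prox(x)||_1 = 0.8629 + 0.0 + 0.0 + 3.9422 = 4.8051


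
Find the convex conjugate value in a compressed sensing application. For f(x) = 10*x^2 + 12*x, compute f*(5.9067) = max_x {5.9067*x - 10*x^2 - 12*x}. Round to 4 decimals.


f*(y) = sup_x {y*x - a*x^2 - b*x} = sup_x {(y-b)*x - a*x^2}
FOC: (y - b) - 2a*x = 0 => x* = (y - b)/(2a)
x* = (5.9067 - 12)/(2*10) = -0.3047
f*(5.9067) = (y-b)^2/(4a) = (5.9067 - 12)^2/(4*10)
= 37.1283/40 = 0.9282


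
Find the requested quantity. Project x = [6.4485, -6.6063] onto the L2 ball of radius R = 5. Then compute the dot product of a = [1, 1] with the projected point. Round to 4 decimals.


Step 1: Compute ||x|| (intermediates to 6 decimals).
||x|| = sqrt(6.4485^2 + (-6.6063)^2) = 9.231812
Step 2: Project.
Since ||x|| > R, scale = R/||x|| = 5/9.231812 = 0.541605, proj(x) = scale * x
proj(x) = [3.49254, -3.578005]
Step 3: Dot product.
a^T * proj(x) = 1*3.49254 + 1*(-3.578005) = -0.0855


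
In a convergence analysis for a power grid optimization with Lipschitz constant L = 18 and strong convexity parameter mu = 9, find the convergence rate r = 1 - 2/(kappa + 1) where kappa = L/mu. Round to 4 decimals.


Step 1: Compute the condition number.
kappa = L/mu = 18/9 = 2.0
Step 2: Compute the convergence rate.
r = 1 - 2/(kappa + 1) = 1 - 2*mu/(L + mu) = (L - mu)/(L + mu) = 9/27 = 0.3333


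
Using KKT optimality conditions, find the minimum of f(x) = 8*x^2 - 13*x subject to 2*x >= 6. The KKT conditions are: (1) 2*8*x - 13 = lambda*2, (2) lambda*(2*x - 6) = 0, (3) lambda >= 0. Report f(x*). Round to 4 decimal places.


Step 1: Try lambda = 0 (constraint inactive).
x_unc = 13/(2*8) = 0.8125
Check: 2*0.8125 = 1.625 < 6 -- violated!
Step 2: Constraint must be active: 2*x = 6
x* = 6/2 = 3.0
lambda = (2*8*3.0 - 13)/2 = 17.5
Step 3: Compute optimal value.
f(x*) = 8*3.0^2 - 13*3.0 = 33.0


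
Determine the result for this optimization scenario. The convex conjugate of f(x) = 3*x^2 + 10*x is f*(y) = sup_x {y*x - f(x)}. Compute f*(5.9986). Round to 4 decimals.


f*(y) = sup_x {y*x - a*x^2 - b*x} = sup_x {(y-b)*x - a*x^2}
FOC: (y - b) - 2a*x = 0 => x* = (y - b)/(2a)
x* = (5.9986 - 10)/(2*3) = -0.6669
f*(5.9986) = (y-b)^2/(4a) = (5.9986 - 10)^2/(4*3)
= 16.0112/12 = 1.3343


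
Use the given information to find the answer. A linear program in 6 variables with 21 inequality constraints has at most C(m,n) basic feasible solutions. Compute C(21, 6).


Each vertex corresponds to some choice of n active constraints out of m, so the number of vertices is at most C(m, n) = m! / (n!(m-n)!).
m = 21, n = 6
Numerator: 21 * 20 * 19 * 18 * 17 * 16
Denominator: 6! = 720
C(21, 6) = 54264


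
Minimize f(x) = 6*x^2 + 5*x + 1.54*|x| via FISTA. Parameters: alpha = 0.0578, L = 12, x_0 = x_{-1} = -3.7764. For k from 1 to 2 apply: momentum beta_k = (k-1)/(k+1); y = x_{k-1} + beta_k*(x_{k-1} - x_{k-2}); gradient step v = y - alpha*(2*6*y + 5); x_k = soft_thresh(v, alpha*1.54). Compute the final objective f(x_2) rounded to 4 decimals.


FISTA on f(x) = 6*x^2 + 5*x + 1.54*|x|
L = 12, alpha = 0.0578
Iteration 1: beta = 0.0, y = -3.7764 + 0.0*(-3.7764 + 3.7764) = -3.7764
  grad(y) = -40.3168, v = y - alpha*grad = -1.4461
  prox(v) = soft_thresh(-1.4461, 0.089) = -1.3571
Iteration 2: beta = 0.3333, y = -1.3571 + 0.3333*(-1.3571 + 3.7764) = -0.5506
  grad(y) = -1.6076, v = y - alpha*grad = -0.4577
  prox(v) = soft_thresh(-0.4577, 0.089) = -0.3687
f(x_2) = 6*(-0.3687)^2 + 5*(-0.3687) + 1.54*|-0.3687| = -0.4601
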